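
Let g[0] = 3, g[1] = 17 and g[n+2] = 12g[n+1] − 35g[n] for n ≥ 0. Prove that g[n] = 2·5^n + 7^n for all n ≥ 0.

Base cases: g[0] = 3 and 2·5^0 + 7^0 = 3; g[1] = 17 and 2·5^1 + 7^1 = 17.
Assume g[i] = 2·5^i + 7^i for all 0 ≤ i ≤ j, where j ≥ 1.
Then g[j+1] = 12g[j] − 35g[j−1] = 12·(2·5^j + 7^j) − 35·(2·5^{j−1} + 7^{j−1}) = 2·(12·5 − 35)5^{j−1} + (12·7 − 35)7^{j−1} = 50·5^{j−1} + 49·7^{j−1} = 2·5^{j+1} + 7^{j+1}.
By strong induction, g[n] = 2·5^n + 7^n for all n ≥ 0.

g[n] = 2·5^n + 7^n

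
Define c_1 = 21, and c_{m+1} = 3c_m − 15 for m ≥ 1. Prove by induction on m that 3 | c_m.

Base case: c_1 = 21 = 3·7, so 3 | c_1.
Assume 3 | c_k, so c_k = 3t for some integer t.
Then c_{k+1} = 3c_k − 15 = 3·(3t) − 15 = 3(3t − 5), so 3 | c_{k+1}.
This completes the inductive step, so 3 | c_m for all m ≥ 1.

3 | c_m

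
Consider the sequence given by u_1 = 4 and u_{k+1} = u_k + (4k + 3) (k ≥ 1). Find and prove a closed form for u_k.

Claim: u_k = 2k^2 + k + 1.

Base case: u_1 = 4, and 2·1^2 + 1 + 1 = 4.
Assume u_r = 2r^2 + r + 1.
Then u_{r+1} = u_r + (4r + 3) = (2r^2 + r + 1) + (4r + 3) = 2r^2 + 5r + 4,
and 2·(r+1)^2 + (r+1) + 1 = 2r^2 + 5r + 4.
This completes the inductive step, so u_k = 2k^2 + k + 1 for all k ≥ 1.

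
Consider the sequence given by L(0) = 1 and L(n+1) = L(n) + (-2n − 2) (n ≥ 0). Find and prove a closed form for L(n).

Claim: L(n) = -n^2 − n + 1.

Base case: L(0) = 1, and -0^2 − 0 + 1 = 1.
Assume L(m) = -m^2 − m + 1.
Then L(m+1) = L(m) + (-2m − 2) = (-m^2 − m + 1) + (-2m − 2) = -m^2 − 3m − 1,
and -(m+1)^2 − (m+1) + 1 = -m^2 − 3m − 1.
By induction, L(n) = -n^2 − n + 1 for all n ≥ 0.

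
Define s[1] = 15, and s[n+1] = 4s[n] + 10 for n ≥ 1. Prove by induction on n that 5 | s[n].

Base case: s[1] = 15 = 5·3, so 5 | s[1].
Assume 5 | s[j], so s[j] = 5t for some integer t.
Then s[j+1] = 4s[j] + 10 = 4·(5t) + 10 = 5(4t + 2), so 5 | s[j+1].
So the property holds for j+1, and by induction 5 | s[n] for all n ≥ 1.

5 | s[n]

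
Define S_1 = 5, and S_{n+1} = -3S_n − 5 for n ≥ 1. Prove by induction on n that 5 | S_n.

Base case: S_1 = 5 = 5·1, so 5 | S_1.
Assume 5 | S_j, so S_j = 5t for some integer t.
Then S_{j+1} = -3S_j − 5 = -3·(5t) − 5 = 5(-3t − 1), so 5 | S_{j+1}.
This completes the inductive step, so 5 | S_n for all n ≥ 1.

5 | S_n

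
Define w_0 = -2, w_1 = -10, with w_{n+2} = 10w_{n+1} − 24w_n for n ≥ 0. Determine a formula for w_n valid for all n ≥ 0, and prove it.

Claim: w_n = -4^n − 6^n.

Base cases: w_0 = -2 and -4^0 − 6^0 = -2; w_1 = -10 and -4^1 − 6^1 = -10.
Assume w_j = -4^j − 6^j for all 0 ≤ j ≤ r, where r ≥ 1.
Then w_{r+1} = 10w_r − 24w_{r−1} = 10·(-4^r − 6^r) − 24·(-4^{r−1} − 6^{r−1}) = -(10·4 − 24)4^{r−1} − (10·6 − 24)6^{r−1} = -16·4^{r−1} − 36·6^{r−1} = -4^{r+1} − 6^{r+1}.
Hence w_n = -4^n − 6^n for every n ≥ 0, by strong induction.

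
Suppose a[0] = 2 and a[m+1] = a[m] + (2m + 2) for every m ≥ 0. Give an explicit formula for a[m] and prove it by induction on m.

Claim: a[m] = m^2 + m + 2.

Base case: a[0] = 2, and 0^2 + 0 + 2 = 2.
Assume a[j] = j^2 + j + 2.
Then a[j+1] = a[j] + (2j + 2) = (j^2 + j + 2) + (2j + 2) = j^2 + 3j + 4,
and (j+1)^2 + (j+1) + 2 = j^2 + 3j + 4.
Hence a[m] = m^2 + m + 2 for every m ≥ 0, by induction.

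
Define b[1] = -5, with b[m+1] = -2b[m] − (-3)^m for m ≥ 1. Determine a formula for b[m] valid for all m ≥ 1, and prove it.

Claim: b[m] = (-2)^m + (-3)^m.

Base case: b[1] = -5, and (-2)^1 + (-3)^1 = -2 − 3 = -5.
Assume b[r] = (-2)^r + (-3)^r for some r ≥ 1.
Then b[r+1] = -2b[r] − (-3)^r = -2·((-2)^r + (-3)^r) − (-3)^r = (-2)^{r+1} − 2·(-3)^r − (-3)^r = (-2)^{r+1} − 3·(-3)^r = (-2)^{r+1} + (-3)^{r+1}.
By induction, b[m] = (-2)^m + (-3)^m for all m ≥ 1.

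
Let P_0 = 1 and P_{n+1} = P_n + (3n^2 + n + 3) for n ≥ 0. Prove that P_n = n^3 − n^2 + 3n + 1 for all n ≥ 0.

Base case: P_0 = 1, and 0^3 − 0^2 + 3·0 + 1 = 1.
Assume P_j = j^3 − j^2 + 3j + 1.
Then P_{j+1} = P_j + (3j^2 + j + 3) = (j^3 − j^2 + 3j + 1) + (3j^2 + j + 3) = j^3 + 2j^2 + 4j + 4,
and (j+1)^3 − (j+1)^2 + 3·(j+1) + 1 = j^3 + 2j^2 + 4j + 4.
Hence P_n = n^3 − n^2 + 3n + 1 for every n ≥ 0, by induction.

P_n = n^3 − n^2 + 3n + 1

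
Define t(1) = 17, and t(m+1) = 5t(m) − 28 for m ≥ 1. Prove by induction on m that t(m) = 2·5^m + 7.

Base case: t(1) = 17, and 2·5^1 + 7 = 10 + 7 = 17.
Assume t(j) = 2·5^j + 7 for some j ≥ 1.
Then t(j+1) = 5t(j) − 28 = 5·(2·5^j + 7) − 28 = 10·5^j + 35 − 28 = 2·5^{j+1} + 7.
This completes the inductive step, so t(m) = 2·5^m + 7 for all m ≥ 1.

t(m) = 2·5^m + 7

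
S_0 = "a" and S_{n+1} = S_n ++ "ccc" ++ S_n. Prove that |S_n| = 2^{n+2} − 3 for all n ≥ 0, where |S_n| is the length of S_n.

Base case: |S_0| = 1, and 2^{0+2} − 3 = 1.
Assume |S_k| = 2^{k+2} − 3.
Then |S_{k+1}| = |S_k| + 3 + |S_k| = 2|S_k| + 3 = 2(2^{k+2} − 3) + 3 = 2^{k+3} − 6 + 3 = 2^{k+3} − 3.
This completes the inductive step, so |S_n| = 2^{n+2} − 3 for all n ≥ 0.

|S_n| = 2^{n+2} − 3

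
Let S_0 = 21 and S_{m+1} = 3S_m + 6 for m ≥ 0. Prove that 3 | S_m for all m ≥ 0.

Base case: S_0 = 21 = 3·7, so 3 | S_0.
Assume 3 | S_k, so S_k = 3t for some integer t.
Then S_{k+1} = 3S_k + 6 = 3·(3t) + 6 = 3(3t + 2), so 3 | S_{k+1}.
By induction, 3 | S_m for all m ≥ 0.

3 | S_m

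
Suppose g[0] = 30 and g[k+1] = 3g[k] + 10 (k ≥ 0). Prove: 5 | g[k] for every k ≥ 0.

Base case: g[0] = 30 = 5·6, so 5 | g[0].
Assume 5 | g[m], so g[m] = 5t for some integer t.
Then g[m+1] = 3g[m] + 10 = 3·(5t) + 10 = 5(3t + 2), so 5 | g[m+1].
By induction, 5 | g[k] for all k ≥ 0.

5 | g[k]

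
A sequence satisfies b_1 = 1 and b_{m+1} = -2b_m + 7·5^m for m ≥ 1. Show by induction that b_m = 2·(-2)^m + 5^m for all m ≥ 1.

Base case: b_1 = 1, and 2·(-2)^1 + 5^1 = -4 + 5 = 1.
Assume b_j = 2·(-2)^j + 5^j for some j ≥ 1.
Then b_{j+1} = -2b_j + 7·5^j = -2·(2·(-2)^j + 5^j) + 7·5^j = 2·(-2)^{j+1} − 2·5^j + 7·5^j = 2·(-2)^{j+1} + 5·5^j = 2·(-2)^{j+1} + 5^{j+1}.
This completes the inductive step, so b_m = 2·(-2)^m + 5^m for all m ≥ 1.

b_m = 2·(-2)^m + 5^m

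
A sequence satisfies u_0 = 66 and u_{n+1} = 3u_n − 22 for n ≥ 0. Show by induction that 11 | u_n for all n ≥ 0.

Base case: u_0 = 66 = 11·6, so 11 | u_0.
Assume 11 | u_m, so u_m = 11t for some integer t.
Then u_{m+1} = 3u_m − 22 = 3·(11t) − 22 = 11(3t − 2), so 11 | u_{m+1}.
Hence 11 | u_n for every n ≥ 0, by induction.

11 | u_n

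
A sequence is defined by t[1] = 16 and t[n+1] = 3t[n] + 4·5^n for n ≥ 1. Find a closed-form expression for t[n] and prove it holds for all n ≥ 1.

Claim: t[n] = 2·3^n + 2·5^n.

Base case: t[1] = 16, and 2·3^1 + 2·5^1 = 6 + 10 = 16.
Assume t[j] = 2·3^j + 2·5^j for some j ≥ 1.
Then t[j+1] = 3t[j] + 4·5^j = 3·(2·3^j + 2·5^j) + 4·5^j = 2·3^{j+1} + 6·5^j + 4·5^j = 2·3^{j+1} + 10·5^j = 2·3^{j+1} + 2·5^{j+1}.
By induction, t[n] = 2·3^n + 2·5^n for all n ≥ 1.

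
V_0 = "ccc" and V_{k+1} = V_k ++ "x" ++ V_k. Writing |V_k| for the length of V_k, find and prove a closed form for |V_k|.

Claim: |V_k| = 2^{k+2} − 1.

Base case: |V_0| = 3, and 2^{0+2} − 1 = 3.
Assume |V_r| = 2^{r+2} − 1.
Then |V_{r+1}| = |V_r| + 1 + |V_r| = 2|V_r| + 1 = 2(2^{r+2} − 1) + 1 = 2^{r+3} − 2 + 1 = 2^{r+3} − 1.
This completes the inductive step, so |V_k| = 2^{k+2} − 1 for all k ≥ 0.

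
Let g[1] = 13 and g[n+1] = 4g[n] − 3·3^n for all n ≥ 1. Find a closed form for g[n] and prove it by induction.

Claim: g[n] = 4^n + 3·3^n.

Base case: g[1] = 13, and 4^1 + 3·3^1 = 4 + 9 = 13.
Assume g[j] = 4^j + 3·3^j for some j ≥ 1.
Then g[j+1] = 4g[j] − 3·3^j = 4·(4^j + 3·3^j) − 3·3^j = 4^{j+1} + 12·3^j − 3·3^j = 4^{j+1} + 9·3^j = 4^{j+1} + 3·3^{j+1}.
By induction, g[n] = 4^n + 3·3^n for all n ≥ 1.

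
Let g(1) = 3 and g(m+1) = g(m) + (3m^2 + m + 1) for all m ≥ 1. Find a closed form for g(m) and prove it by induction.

Claim: g(m) = m^3 − m^2 + m + 2.

Base case: g(1) = 3, and 1^3 − 1^2 + 1 + 2 = 3.
Assume g(k) = k^3 − k^2 + k + 2.
Then g(k+1) = g(k) + (3k^2 + k + 1) = (k^3 − k^2 + k + 2) + (3k^2 + k + 1) = k^3 + 2k^2 + 2k + 3,
and (k+1)^3 − (k+1)^2 + (k+1) + 2 = k^3 + 2k^2 + 2k + 3.
By induction, g(m) = m^3 − m^2 + m + 2 for all m ≥ 1.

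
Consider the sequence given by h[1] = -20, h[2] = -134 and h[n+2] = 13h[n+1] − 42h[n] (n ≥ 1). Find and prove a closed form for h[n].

Claim: h[n] = -6^n − 2·7^n.

Base cases: h[1] = -20 and -6^1 − 2·7^1 = -20; h[2] = -134 and -6^2 − 2·7^2 = -134.
Assume h[j] = -6^j − 2·7^j for all 1 ≤ j ≤ m, where m ≥ 2.
Then h[m+1] = 13h[m] − 42h[m−1] = 13·(-6^m − 2·7^m) − 42·(-6^{m−1} − 2·7^{m−1}) = -(13·6 − 42)6^{m−1} − 2·(13·7 − 42)7^{m−1} = -36·6^{m−1} − 98·7^{m−1} = -6^{m+1} − 2·7^{m+1}.
This completes the inductive step, so h[n] = -6^n − 2·7^n for all n ≥ 1.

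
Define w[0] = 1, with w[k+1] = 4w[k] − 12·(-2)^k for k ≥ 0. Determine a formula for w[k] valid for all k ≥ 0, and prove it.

Claim: w[k] = -4^k + 2·(-2)^k.

Base case: w[0] = 1, and -4^0 + 2·(-2)^0 = -1 + 2 = 1.
Assume w[r] = -4^r + 2·(-2)^r for some r ≥ 0.
Then w[r+1] = 4w[r] − 12·(-2)^r = 4·(-4^r + 2·(-2)^r) − 12·(-2)^r = -4^{r+1} + 8·(-2)^r − 12·(-2)^r = -4^{r+1} − 4·(-2)^r = -4^{r+1} + 2·(-2)^{r+1}.
This completes the inductive step, so w[k] = -4^k + 2·(-2)^k for all k ≥ 0.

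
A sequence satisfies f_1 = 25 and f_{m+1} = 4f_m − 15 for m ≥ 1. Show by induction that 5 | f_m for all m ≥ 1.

Base case: f_1 = 25 = 5·5, so 5 | f_1.
Assume 5 | f_k, so f_k = 5t for some integer t.
Then f_{k+1} = 4f_k − 15 = 4·(5t) − 15 = 5(4t − 3), so 5 | f_{k+1}.
Hence 5 | f_m for every m ≥ 1, by induction.

5 | f_m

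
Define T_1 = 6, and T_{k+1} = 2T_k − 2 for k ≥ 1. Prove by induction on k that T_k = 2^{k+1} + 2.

Base case: T_1 = 6, and 2^{1+1} + 2 = 4 + 2 = 6.
Assume T_m = 2^{m+1} + 2 for some m ≥ 1.
Then T_{m+1} = 2T_m − 2 = 2·(2^{m+1} + 2) − 2 = 2^{m+2} + 4 − 2 = 2^{m+2} + 2.
This completes the inductive step, so T_k = 2^{k+1} + 2 for all k ≥ 1.

T_k = 2^{k+1} + 2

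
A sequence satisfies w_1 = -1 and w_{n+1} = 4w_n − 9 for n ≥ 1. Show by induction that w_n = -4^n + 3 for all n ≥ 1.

Base case: w_1 = -1, and -4^1 + 3 = -4 + 3 = -1.
Assume w_k = -4^k + 3 for some k ≥ 1.
Then w_{k+1} = 4w_k − 9 = 4·(-4^k + 3) − 9 = -4^{k+1} + 12 − 9 = -4^{k+1} + 3.
This completes the inductive step, so w_n = -4^n + 3 for all n ≥ 1.

w_n = -4^n + 3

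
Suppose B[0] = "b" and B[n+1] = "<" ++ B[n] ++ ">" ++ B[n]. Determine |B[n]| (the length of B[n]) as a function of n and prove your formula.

Claim: |B[n]| = 3·2^n − 2.

Base case: |B[0]| = 1, and 3·2^0 − 2 = 1.
Assume |B[r]| = 3·2^r − 2.
Then |B[r+1]| = 1 + |B[r]| + 1 + |B[r]| = 2|B[r]| + 2 = 2(3·2^r − 2) + 2 = 3·2^{r+1} − 4 + 2 = 3·2^{r+1} − 2.
Hence |B[n]| = 3·2^n − 2 for every n ≥ 0, by induction.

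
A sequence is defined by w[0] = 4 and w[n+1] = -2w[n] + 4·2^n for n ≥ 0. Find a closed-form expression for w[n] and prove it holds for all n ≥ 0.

Claim: w[n] = 3·(-2)^n + 2^n.

Base case: w[0] = 4, and 3·(-2)^0 + 2^0 = 3 + 1 = 4.
Assume w[k] = 3·(-2)^k + 2^k for some k ≥ 0.
Then w[k+1] = -2w[k] + 4·2^k = -2·(3·(-2)^k + 2^k) + 4·2^k = 3·(-2)^{k+1} − 2·2^k + 4·2^k = 3·(-2)^{k+1} + 2·2^k = 3·(-2)^{k+1} + 2^{k+1}.
Hence w[n] = 3·(-2)^n + 2^n for every n ≥ 0, by induction.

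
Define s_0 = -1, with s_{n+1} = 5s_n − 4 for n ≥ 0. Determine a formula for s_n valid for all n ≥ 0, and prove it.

Claim: s_n = -2·5^n + 1.

Base case: s_0 = -1, and -2·5^0 + 1 = -2 + 1 = -1.
Assume s_j = -2·5^j + 1 for some j ≥ 0.
Then s_{j+1} = 5s_j − 4 = 5·(-2·5^j + 1) − 4 = -10·5^j + 5 − 4 = -2·5^{j+1} + 1.
By induction, s_n = -2·5^n + 1 for all n ≥ 0.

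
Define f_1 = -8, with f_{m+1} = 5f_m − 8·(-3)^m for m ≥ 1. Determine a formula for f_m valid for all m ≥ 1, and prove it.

Claim: f_m = -5^m + (-3)^m.

Base case: f_1 = -8, and -5^1 + (-3)^1 = -5 − 3 = -8.
Assume f_k = -5^k + (-3)^k for some k ≥ 1.
Then f_{k+1} = 5f_k − 8·(-3)^k = 5·(-5^k + (-3)^k) − 8·(-3)^k = -5^{k+1} + 5·(-3)^k − 8·(-3)^k = -5^{k+1} − 3·(-3)^k = -5^{k+1} + (-3)^{k+1}.
So the formula holds for k+1, and by induction f_m = -5^m + (-3)^m for all m ≥ 1.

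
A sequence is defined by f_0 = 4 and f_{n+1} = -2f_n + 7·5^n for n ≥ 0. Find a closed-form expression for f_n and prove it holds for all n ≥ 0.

Claim: f_n = 3·(-2)^n + 5^n.

Base case: f_0 = 4, and 3·(-2)^0 + 5^0 = 3 + 1 = 4.
Assume f_r = 3·(-2)^r + 5^r for some r ≥ 0.
Then f_{r+1} = -2f_r + 7·5^r = -2·(3·(-2)^r + 5^r) + 7·5^r = 3·(-2)^{r+1} − 2·5^r + 7·5^r = 3·(-2)^{r+1} + 5·5^r = 3·(-2)^{r+1} + 5^{r+1}.
Hence f_n = 3·(-2)^n + 5^n for every n ≥ 0, by induction.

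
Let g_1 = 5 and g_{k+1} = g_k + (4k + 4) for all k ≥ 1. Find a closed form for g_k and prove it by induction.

Claim: g_k = 2k^2 + 2k + 1.

Base case: g_1 = 5, and 2·1^2 + 2·1 + 1 = 5.
Assume g_r = 2r^2 + 2r + 1.
Then g_{r+1} = g_r + (4r + 4) = (2r^2 + 2r + 1) + (4r + 4) = 2r^2 + 6r + 5,
and 2·(r+1)^2 + 2·(r+1) + 1 = 2r^2 + 6r + 5.
By induction, g_k = 2k^2 + 2k + 1 for all k ≥ 1.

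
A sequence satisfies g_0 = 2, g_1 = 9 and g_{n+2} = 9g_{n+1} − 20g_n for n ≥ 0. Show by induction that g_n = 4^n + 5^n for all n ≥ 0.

Base cases: g_0 = 2 and 4^0 + 5^0 = 2; g_1 = 9 and 4^1 + 5^1 = 9.
Assume g_i = 4^i + 5^i for all 0 ≤ i ≤ j, where j ≥ 1.
Then g_{j+1} = 9g_j − 20g_{j−1} = 9·(4^j + 5^j) − 20·(4^{j−1} + 5^{j−1}) = (9·4 − 20)4^{j−1} + (9·5 − 20)5^{j−1} = 16·4^{j−1} + 25·5^{j−1} = 4^{j+1} + 5^{j+1}.
So the formula holds for j+1, and by strong induction g_n = 4^n + 5^n for all n ≥ 0.

g_n = 4^n + 5^n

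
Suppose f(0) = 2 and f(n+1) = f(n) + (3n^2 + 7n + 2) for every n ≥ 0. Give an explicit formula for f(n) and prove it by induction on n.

Claim: f(n) = n^3 + 2n^2 − n + 2.

Base case: f(0) = 2, and 0^3 + 2·0^2 − 0 + 2 = 2.
Assume f(j) = j^3 + 2j^2 − j + 2.
Then f(j+1) = f(j) + (3j^2 + 7j + 2) = (j^3 + 2j^2 − j + 2) + (3j^2 + 7j + 2) = j^3 + 5j^2 + 6j + 4,
and (j+1)^3 + 2·(j+1)^2 − (j+1) + 2 = j^3 + 5j^2 + 6j + 4.
Hence f(n) = n^3 + 2n^2 − n + 2 for every n ≥ 0, by induction.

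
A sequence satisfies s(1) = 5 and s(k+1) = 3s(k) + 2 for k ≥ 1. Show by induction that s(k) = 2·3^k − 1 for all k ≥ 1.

Base case: s(1) = 5, and 2·3^1 − 1 = 6 − 1 = 5.
Assume s(j) = 2·3^j − 1 for some j ≥ 1.
Then s(j+1) = 3s(j) + 2 = 3·(2·3^j − 1) + 2 = 6·3^j − 3 + 2 = 2·3^{j+1} − 1.
This completes the inductive step, so s(k) = 2·3^k − 1 for all k ≥ 1.

s(k) = 2·3^k − 1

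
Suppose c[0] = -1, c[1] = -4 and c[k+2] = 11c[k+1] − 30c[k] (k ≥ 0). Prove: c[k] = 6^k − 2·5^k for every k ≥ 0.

Base cases: c[0] = -1 and 6^0 − 2·5^0 = -1; c[1] = -4 and 6^1 − 2·5^1 = -4.
Assume c[j] = 6^j − 2·5^j for all 0 ≤ j ≤ r, where r ≥ 1.
Then c[r+1] = 11c[r] − 30c[r−1] = 11·(6^r − 2·5^r) − 30·(6^{r−1} − 2·5^{r−1}) = (11·6 − 30)6^{r−1} − 2·(11·5 − 30)5^{r−1} = 36·6^{r−1} − 50·5^{r−1} = 6^{r+1} − 2·5^{r+1}.
By strong induction, c[k] = 6^k − 2·5^k for all k ≥ 0.

c[k] = 6^k − 2·5^k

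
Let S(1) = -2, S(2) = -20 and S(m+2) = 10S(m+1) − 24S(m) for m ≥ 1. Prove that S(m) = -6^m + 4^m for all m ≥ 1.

Base cases: S(1) = -2 and -6^1 + 4^1 = -2; S(2) = -20 and -6^2 + 4^2 = -20.
Assume S(j) = -6^j + 4^j for all 1 ≤ j ≤ r, where r ≥ 2.
Then S(r+1) = 10S(r) − 24S(r−1) = 10·(-6^r + 4^r) − 24·(-6^{r−1} + 4^{r−1}) = -(10·6 − 24)6^{r−1} + (10·4 − 24)4^{r−1} = -36·6^{r−1} + 16·4^{r−1} = -6^{r+1} + 4^{r+1}.
Hence S(m) = -6^m + 4^m for every m ≥ 1, by strong induction.

S(m) = -6^m + 4^m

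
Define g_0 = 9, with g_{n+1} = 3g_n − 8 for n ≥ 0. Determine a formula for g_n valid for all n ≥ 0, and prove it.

Claim: g_n = 5·3^n + 4.

Base case: g_0 = 9, and 5·3^0 + 4 = 5 + 4 = 9.
Assume g_k = 5·3^k + 4 for some k ≥ 0.
Then g_{k+1} = 3g_k − 8 = 3·(5·3^k + 4) − 8 = 15·3^k + 12 − 8 = 5·3^{k+1} + 4.
By induction, g_n = 5·3^n + 4 for all n ≥ 0.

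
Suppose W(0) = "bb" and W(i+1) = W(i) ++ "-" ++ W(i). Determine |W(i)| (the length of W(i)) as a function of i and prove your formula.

Claim: |W(i)| = 3·2^i − 1.

Base case: |W(0)| = 2, and 3·2^0 − 1 = 2.
Assume |W(m)| = 3·2^m − 1.
Then |W(m+1)| = |W(m)| + 1 + |W(m)| = 2|W(m)| + 1 = 2(3·2^m − 1) + 1 = 3·2^{m+1} − 2 + 1 = 3·2^{m+1} − 1.
Hence |W(i)| = 3·2^i − 1 for every i ≥ 0, by induction.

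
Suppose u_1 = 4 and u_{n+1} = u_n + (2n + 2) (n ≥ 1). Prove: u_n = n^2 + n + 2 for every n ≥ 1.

Base case: u_1 = 4, and 1^2 + 1 + 2 = 4.
Assume u_j = j^2 + j + 2.
Then u_{j+1} = u_j + (2j + 2) = (j^2 + j + 2) + (2j + 2) = j^2 + 3j + 4,
and (j+1)^2 + (j+1) + 2 = j^2 + 3j + 4.
Hence u_n = n^2 + n + 2 for every n ≥ 1, by induction.

u_n = n^2 + n + 2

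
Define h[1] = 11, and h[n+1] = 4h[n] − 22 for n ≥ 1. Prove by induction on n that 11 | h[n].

Base case: h[1] = 11 = 11·1, so 11 | h[1].
Assume 11 | h[m], so h[m] = 11t for some integer t.
Then h[m+1] = 4h[m] − 22 = 4·(11t) − 22 = 11(4t − 2), so 11 | h[m+1].
This completes the inductive step, so 11 | h[n] for all n ≥ 1.

11 | h[n]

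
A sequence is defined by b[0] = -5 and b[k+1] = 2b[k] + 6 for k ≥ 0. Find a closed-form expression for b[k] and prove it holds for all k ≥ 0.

Claim: b[k] = 2^k − 6.

Base case: b[0] = -5, and 2^0 − 6 = 1 − 6 = -5.
Assume b[j] = 2^j − 6 for some j ≥ 0.
Then b[j+1] = 2b[j] + 6 = 2·(2^j − 6) + 6 = 2^{j+1} − 12 + 6 = 2^{j+1} − 6.
So the formula holds for j+1, and by induction b[k] = 2^k − 6 for all k ≥ 0.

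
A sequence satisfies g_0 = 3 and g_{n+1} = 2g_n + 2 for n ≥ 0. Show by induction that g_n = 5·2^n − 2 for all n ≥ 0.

Base case: g_0 = 3, and 5·2^0 − 2 = 5 − 2 = 3.
Assume g_m = 5·2^m − 2 for some m ≥ 0.
Then g_{m+1} = 2g_m + 2 = 2·(5·2^m − 2) + 2 = 10·2^m − 4 + 2 = 5·2^{m+1} − 2.
So the formula holds for m+1, and by induction g_n = 5·2^n − 2 for all n ≥ 0.

g_n = 5·2^n − 2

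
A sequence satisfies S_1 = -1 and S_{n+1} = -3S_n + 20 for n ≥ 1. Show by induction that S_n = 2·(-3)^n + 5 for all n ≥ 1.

Base case: S_1 = -1, and 2·(-3)^1 + 5 = -6 + 5 = -1.
Assume S_m = 2·(-3)^m + 5 for some m ≥ 1.
Then S_{m+1} = -3S_m + 20 = -3·(2·(-3)^m + 5) + 20 = -6·(-3)^m − 15 + 20 = 2·(-3)^{m+1} + 5.
This completes the inductive step, so S_n = 2·(-3)^n + 5 for all n ≥ 1.

S_n = 2·(-3)^n + 5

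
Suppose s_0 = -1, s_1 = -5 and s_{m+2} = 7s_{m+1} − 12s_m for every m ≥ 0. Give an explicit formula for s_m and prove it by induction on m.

Claim: s_m = 3^m − 2·4^m.

Base cases: s_0 = -1 and 3^0 − 2·4^0 = -1; s_1 = -5 and 3^1 − 2·4^1 = -5.
Assume s_i = 3^i − 2·4^i for all 0 ≤ i ≤ j, where j ≥ 1.
Then s_{j+1} = 7s_j − 12s_{j−1} = 7·(3^j − 2·4^j) − 12·(3^{j−1} − 2·4^{j−1}) = (7·3 − 12)3^{j−1} − 2·(7·4 − 12)4^{j−1} = 9·3^{j−1} − 32·4^{j−1} = 3^{j+1} − 2·4^{j+1}.
So the formula holds for j+1, and by strong induction s_m = 3^m − 2·4^m for all m ≥ 0.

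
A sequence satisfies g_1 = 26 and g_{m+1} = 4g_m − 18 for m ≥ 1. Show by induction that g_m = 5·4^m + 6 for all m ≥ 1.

Base case: g_1 = 26, and 5·4^1 + 6 = 20 + 6 = 26.
Assume g_k = 5·4^k + 6 for some k ≥ 1.
Then g_{k+1} = 4g_k − 18 = 4·(5·4^k + 6) − 18 = 20·4^k + 24 − 18 = 5·4^{k+1} + 6.
Hence g_m = 5·4^m + 6 for every m ≥ 1, by induction.

g_m = 5·4^m + 6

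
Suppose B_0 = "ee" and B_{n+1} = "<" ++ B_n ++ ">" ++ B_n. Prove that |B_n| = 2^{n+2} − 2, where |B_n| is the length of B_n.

Base case: |B_0| = 2, and 2^{0+2} − 2 = 2.
Assume |B_j| = 2^{j+2} − 2.
Then |B_{j+1}| = 1 + |B_j| + 1 + |B_j| = 2|B_j| + 2 = 2(2^{j+2} − 2) + 2 = 2^{j+3} − 4 + 2 = 2^{j+3} − 2.
So the formula holds for j+1, and by induction |B_n| = 2^{n+2} − 2 for all n ≥ 0.

|B_n| = 2^{n+2} − 2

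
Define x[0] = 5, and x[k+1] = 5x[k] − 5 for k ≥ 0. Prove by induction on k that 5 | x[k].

Base case: x[0] = 5 = 5·1, so 5 | x[0].
Assume 5 | x[j], so x[j] = 5t for some integer t.
Then x[j+1] = 5x[j] − 5 = 5·(5t) − 5 = 5(5t − 1), so 5 | x[j+1].
So the property holds for j+1, and by induction 5 | x[k] for all k ≥ 0.

5 | x[k]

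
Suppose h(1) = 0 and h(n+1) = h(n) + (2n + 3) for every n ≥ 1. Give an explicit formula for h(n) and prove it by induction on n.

Claim: h(n) = n^2 + 2n − 3.

Base case: h(1) = 0, and 1^2 + 2·1 − 3 = 0.
Assume h(m) = m^2 + 2m − 3.
Then h(m+1) = h(m) + (2m + 3) = (m^2 + 2m − 3) + (2m + 3) = m^2 + 4m,
and (m+1)^2 + 2·(m+1) − 3 = m^2 + 4m.
Hence h(n) = n^2 + 2n − 3 for every n ≥ 1, by induction.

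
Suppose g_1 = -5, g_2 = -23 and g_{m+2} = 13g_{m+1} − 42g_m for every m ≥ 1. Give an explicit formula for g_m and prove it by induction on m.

Claim: g_m = 7^m − 2·6^m.

Base cases: g_1 = -5 and 7^1 − 2·6^1 = -5; g_2 = -23 and 7^2 − 2·6^2 = -23.
Assume g_j = 7^j − 2·6^j for all 1 ≤ j ≤ k, where k ≥ 2.
Then g_{k+1} = 13g_k − 42g_{k−1} = 13·(7^k − 2·6^k) − 42·(7^{k−1} − 2·6^{k−1}) = (13·7 − 42)7^{k−1} − 2·(13·6 − 42)6^{k−1} = 49·7^{k−1} − 72·6^{k−1} = 7^{k+1} − 2·6^{k+1}.
Hence g_m = 7^m − 2·6^m for every m ≥ 1, by strong induction.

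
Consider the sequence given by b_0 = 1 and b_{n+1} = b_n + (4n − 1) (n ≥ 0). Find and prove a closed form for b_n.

Claim: b_n = 2n^2 − 3n + 1.

Base case: b_0 = 1, and 2·0^2 − 3·0 + 1 = 1.
Assume b_j = 2j^2 − 3j + 1.
Then b_{j+1} = b_j + (4j − 1) = (2j^2 − 3j + 1) + (4j − 1) = 2j^2 + j,
and 2·(j+1)^2 − 3·(j+1) + 1 = 2j^2 + j.
This completes the inductive step, so b_n = 2n^2 − 3n + 1 for all n ≥ 0.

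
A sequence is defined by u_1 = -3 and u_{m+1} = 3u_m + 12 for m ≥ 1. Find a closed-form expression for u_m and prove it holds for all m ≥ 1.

Claim: u_m = 3^m − 6.

Base case: u_1 = -3, and 3^1 − 6 = 3 − 6 = -3.
Assume u_r = 3^r − 6 for some r ≥ 1.
Then u_{r+1} = 3u_r + 12 = 3·(3^r − 6) + 12 = 3^{r+1} − 18 + 12 = 3^{r+1} − 6.
This completes the inductive step, so u_m = 3^m − 6 for all m ≥ 1.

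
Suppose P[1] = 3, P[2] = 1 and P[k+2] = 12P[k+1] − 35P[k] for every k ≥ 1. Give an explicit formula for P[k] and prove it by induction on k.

Claim: P[k] = -7^k + 2·5^k.

Base cases: P[1] = 3 and -7^1 + 2·5^1 = 3; P[2] = 1 and -7^2 + 2·5^2 = 1.
Assume P[j] = -7^j + 2·5^j for all 1 ≤ j ≤ r, where r ≥ 2.
Then P[r+1] = 12P[r] − 35P[r−1] = 12·(-7^r + 2·5^r) − 35·(-7^{r−1} + 2·5^{r−1}) = -(12·7 − 35)7^{r−1} + 2·(12·5 − 35)5^{r−1} = -49·7^{r−1} + 50·5^{r−1} = -7^{r+1} + 2·5^{r+1}.
So the formula holds for r+1, and by strong induction P[k] = -7^k + 2·5^k for all k ≥ 1.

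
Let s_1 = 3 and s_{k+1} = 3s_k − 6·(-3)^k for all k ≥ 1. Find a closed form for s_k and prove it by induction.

Claim: s_k = 2·3^k + (-3)^k.

Base case: s_1 = 3, and 2·3^1 + (-3)^1 = 6 − 3 = 3.
Assume s_m = 2·3^m + (-3)^m for some m ≥ 1.
Then s_{m+1} = 3s_m − 6·(-3)^m = 3·(2·3^m + (-3)^m) − 6·(-3)^m = 2·3^{m+1} + 3·(-3)^m − 6·(-3)^m = 2·3^{m+1} − 3·(-3)^m = 2·3^{m+1} + (-3)^{m+1}.
By induction, s_k = 2·3^k + (-3)^k for all k ≥ 1.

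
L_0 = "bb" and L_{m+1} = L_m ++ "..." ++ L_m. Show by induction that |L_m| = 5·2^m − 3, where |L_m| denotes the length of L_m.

Base case: |L_0| = 2, and 5·2^0 − 3 = 2.
Assume |L_j| = 5·2^j − 3.
Then |L_{j+1}| = |L_j| + 3 + |L_j| = 2|L_j| + 3 = 2(5·2^j − 3) + 3 = 5·2^{j+1} − 6 + 3 = 5·2^{j+1} − 3.
So the formula holds for j+1, and by induction |L_m| = 5·2^m − 3 for all m ≥ 0.

|L_m| = 5·2^m − 3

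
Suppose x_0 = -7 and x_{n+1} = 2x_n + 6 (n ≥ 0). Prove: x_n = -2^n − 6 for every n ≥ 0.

Base case: x_0 = -7, and -2^0 − 6 = -1 − 6 = -7.
Assume x_m = -2^m − 6 for some m ≥ 0.
Then x_{m+1} = 2x_m + 6 = 2·(-2^m − 6) + 6 = -2^{m+1} − 12 + 6 = -2^{m+1} − 6.
This completes the inductive step, so x_n = -2^n − 6 for all n ≥ 0.

x_n = -2^n − 6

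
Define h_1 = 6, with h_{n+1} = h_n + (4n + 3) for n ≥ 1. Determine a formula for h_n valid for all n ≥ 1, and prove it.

Claim: h_n = 2n^2 + n + 3.

Base case: h_1 = 6, and 2·1^2 + 1 + 3 = 6.
Assume h_k = 2k^2 + k + 3.
Then h_{k+1} = h_k + (4k + 3) = (2k^2 + k + 3) + (4k + 3) = 2k^2 + 5k + 6,
and 2·(k+1)^2 + (k+1) + 3 = 2k^2 + 5k + 6.
By induction, h_n = 2n^2 + n + 3 for all n ≥ 1.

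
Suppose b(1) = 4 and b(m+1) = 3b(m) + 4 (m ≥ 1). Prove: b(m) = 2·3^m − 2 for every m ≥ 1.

Base case: b(1) = 4, and 2·3^1 − 2 = 6 − 2 = 4.
Assume b(r) = 2·3^r − 2 for some r ≥ 1.
Then b(r+1) = 3b(r) + 4 = 3·(2·3^r − 2) + 4 = 6·3^r − 6 + 4 = 2·3^{r+1} − 2.
Hence b(m) = 2·3^m − 2 for every m ≥ 1, by induction.

b(m) = 2·3^m − 2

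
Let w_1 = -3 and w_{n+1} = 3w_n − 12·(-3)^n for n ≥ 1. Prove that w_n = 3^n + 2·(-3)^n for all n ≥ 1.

Base case: w_1 = -3, and 3^1 + 2·(-3)^1 = 3 − 6 = -3.
Assume w_k = 3^k + 2·(-3)^k for some k ≥ 1.
Then w_{k+1} = 3w_k − 12·(-3)^k = 3·(3^k + 2·(-3)^k) − 12·(-3)^k = 3^{k+1} + 6·(-3)^k − 12·(-3)^k = 3^{k+1} − 6·(-3)^k = 3^{k+1} + 2·(-3)^{k+1}.
By induction, w_n = 3^n + 2·(-3)^n for all n ≥ 1.

w_n = 3^n + 2·(-3)^n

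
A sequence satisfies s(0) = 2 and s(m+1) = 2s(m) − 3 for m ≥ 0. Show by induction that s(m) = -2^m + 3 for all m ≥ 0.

Base case: s(0) = 2, and -2^0 + 3 = -1 + 3 = 2.
Assume s(r) = -2^r + 3 for some r ≥ 0.
Then s(r+1) = 2s(r) − 3 = 2·(-2^r + 3) − 3 = -2^{r+1} + 6 − 3 = -2^{r+1} + 3.
Hence s(m) = -2^m + 3 for every m ≥ 0, by induction.

s(m) = -2^m + 3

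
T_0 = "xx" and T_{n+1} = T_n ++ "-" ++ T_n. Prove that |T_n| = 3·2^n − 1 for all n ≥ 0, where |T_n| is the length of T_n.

Base case: |T_0| = 2, and 3·2^0 − 1 = 2.
Assume |T_j| = 3·2^j − 1.
Then |T_{j+1}| = |T_j| + 1 + |T_j| = 2|T_j| + 1 = 2(3·2^j − 1) + 1 = 3·2^{j+1} − 2 + 1 = 3·2^{j+1} − 1.
This completes the inductive step, so |T_n| = 3·2^n − 1 for all n ≥ 0.

|T_n| = 3·2^n − 1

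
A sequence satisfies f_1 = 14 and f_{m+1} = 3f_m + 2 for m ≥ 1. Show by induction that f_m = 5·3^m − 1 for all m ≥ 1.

Base case: f_1 = 14, and 5·3^1 − 1 = 15 − 1 = 14.
Assume f_r = 5·3^r − 1 for some r ≥ 1.
Then f_{r+1} = 3f_r + 2 = 3·(5·3^r − 1) + 2 = 15·3^r − 3 + 2 = 5·3^{r+1} − 1.
So the formula holds for r+1, and by induction f_m = 5·3^m − 1 for all m ≥ 1.

f_m = 5·3^m − 1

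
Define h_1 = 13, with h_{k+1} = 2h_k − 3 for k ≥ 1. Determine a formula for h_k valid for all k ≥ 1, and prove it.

Claim: h_k = 5·2^k + 3.

Base case: h_1 = 13, and 5·2^1 + 3 = 10 + 3 = 13.
Assume h_r = 5·2^r + 3 for some r ≥ 1.
Then h_{r+1} = 2h_r − 3 = 2·(5·2^r + 3) − 3 = 10·2^r + 6 − 3 = 5·2^{r+1} + 3.
This completes the inductive step, so h_k = 5·2^k + 3 for all k ≥ 1.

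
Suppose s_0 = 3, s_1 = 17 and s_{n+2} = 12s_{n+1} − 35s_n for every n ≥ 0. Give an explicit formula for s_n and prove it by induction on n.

Claim: s_n = 7^n + 2·5^n.

Base cases: s_0 = 3 and 7^0 + 2·5^0 = 3; s_1 = 17 and 7^1 + 2·5^1 = 17.
Assume s_j = 7^j + 2·5^j for all 0 ≤ j ≤ k, where k ≥ 1.
Then s_{k+1} = 12s_k − 35s_{k−1} = 12·(7^k + 2·5^k) − 35·(7^{k−1} + 2·5^{k−1}) = (12·7 − 35)7^{k−1} + 2·(12·5 − 35)5^{k−1} = 49·7^{k−1} + 50·5^{k−1} = 7^{k+1} + 2·5^{k+1}.
This completes the inductive step, so s_n = 7^n + 2·5^n for all n ≥ 0.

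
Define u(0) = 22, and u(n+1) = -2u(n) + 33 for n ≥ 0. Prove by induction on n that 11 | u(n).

Base case: u(0) = 22 = 11·2, so 11 | u(0).
Assume 11 | u(k), so u(k) = 11t for some integer t.
Then u(k+1) = -2u(k) + 33 = -2·(11t) + 33 = 11(-2t + 3), so 11 | u(k+1).
So the property holds for k+1, and by induction 11 | u(n) for all n ≥ 0.

11 | u(n)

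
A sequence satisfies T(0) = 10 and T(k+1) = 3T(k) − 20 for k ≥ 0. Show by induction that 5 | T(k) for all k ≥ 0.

Base case: T(0) = 10 = 5·2, so 5 | T(0).
Assume 5 | T(r), so T(r) = 5t for some integer t.
Then T(r+1) = 3T(r) − 20 = 3·(5t) − 20 = 5(3t − 4), so 5 | T(r+1).
So the property holds for r+1, and by induction 5 | T(k) for all k ≥ 0.

5 | T(k)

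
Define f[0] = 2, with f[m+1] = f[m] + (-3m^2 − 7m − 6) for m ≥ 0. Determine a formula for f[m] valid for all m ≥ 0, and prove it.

Claim: f[m] = -m^3 − 2m^2 − 3m + 2.

Base case: f[0] = 2, and -0^3 − 2·0^2 − 3·0 + 2 = 2.
Assume f[j] = -j^3 − 2j^2 − 3j + 2.
Then f[j+1] = f[j] + (-3j^2 − 7j − 6) = (-j^3 − 2j^2 − 3j + 2) + (-3j^2 − 7j − 6) = -j^3 − 5j^2 − 10j − 4,
and -(j+1)^3 − 2·(j+1)^2 − 3·(j+1) + 2 = -j^3 − 5j^2 − 10j − 4.
This completes the inductive step, so f[m] = -m^3 − 2m^2 − 3m + 2 for all m ≥ 0.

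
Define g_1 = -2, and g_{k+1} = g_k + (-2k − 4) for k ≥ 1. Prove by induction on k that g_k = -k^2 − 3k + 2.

Base case: g_1 = -2, and -1^2 − 3·1 + 2 = -2.
Assume g_r = -r^2 − 3r + 2.
Then g_{r+1} = g_r + (-2r − 4) = (-r^2 − 3r + 2) + (-2r − 4) = -r^2 − 5r − 2,
and -(r+1)^2 − 3·(r+1) + 2 = -r^2 − 5r − 2.
Hence g_k = -k^2 − 3k + 2 for every k ≥ 1, by induction.

g_k = -k^2 − 3k + 2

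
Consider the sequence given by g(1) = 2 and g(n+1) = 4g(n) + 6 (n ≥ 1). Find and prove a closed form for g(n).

Claim: g(n) = 4^n − 2.

Base case: g(1) = 2, and 4^1 − 2 = 4 − 2 = 2.
Assume g(m) = 4^m − 2 for some m ≥ 1.
Then g(m+1) = 4g(m) + 6 = 4·(4^m − 2) + 6 = 4^{m+1} − 8 + 6 = 4^{m+1} − 2.
This completes the inductive step, so g(n) = 4^n − 2 for all n ≥ 1.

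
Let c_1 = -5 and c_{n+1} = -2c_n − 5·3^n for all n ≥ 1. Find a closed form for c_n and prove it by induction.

Claim: c_n = (-2)^n − 3^n.

Base case: c_1 = -5, and (-2)^1 − 3^1 = -2 − 3 = -5.
Assume c_r = (-2)^r − 3^r for some r ≥ 1.
Then c_{r+1} = -2c_r − 5·3^r = -2·((-2)^r − 3^r) − 5·3^r = (-2)^{r+1} + 2·3^r − 5·3^r = (-2)^{r+1} − 3·3^r = (-2)^{r+1} − 3^{r+1}.
So the formula holds for r+1, and by induction c_n = (-2)^n − 3^n for all n ≥ 1.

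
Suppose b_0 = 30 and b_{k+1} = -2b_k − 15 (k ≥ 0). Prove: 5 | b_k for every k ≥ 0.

Base case: b_0 = 30 = 5·6, so 5 | b_0.
Assume 5 | b_r, so b_r = 5t for some integer t.
Then b_{r+1} = -2b_r − 15 = -2·(5t) − 15 = 5(-2t − 3), so 5 | b_{r+1}.
This completes the inductive step, so 5 | b_k for all k ≥ 0.

5 | b_k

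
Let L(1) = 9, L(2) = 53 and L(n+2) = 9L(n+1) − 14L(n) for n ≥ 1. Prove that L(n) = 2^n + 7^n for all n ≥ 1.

Base cases: L(1) = 9 and 2^1 + 7^1 = 9; L(2) = 53 and 2^2 + 7^2 = 53.
Assume L(j) = 2^j + 7^j for all 1 ≤ j ≤ r, where r ≥ 2.
Then L(r+1) = 9L(r) − 14L(r−1) = 9·(2^r + 7^r) − 14·(2^{r−1} + 7^{r−1}) = (9·2 − 14)2^{r−1} + (9·7 − 14)7^{r−1} = 4·2^{r−1} + 49·7^{r−1} = 2^{r+1} + 7^{r+1}.
By strong induction, L(n) = 2^n + 7^n for all n ≥ 1.

L(n) = 2^n + 7^n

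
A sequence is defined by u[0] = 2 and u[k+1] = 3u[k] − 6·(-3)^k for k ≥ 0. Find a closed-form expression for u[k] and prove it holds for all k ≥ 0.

Claim: u[k] = 3^k + (-3)^k.

Base case: u[0] = 2, and 3^0 + (-3)^0 = 1 + 1 = 2.
Assume u[j] = 3^j + (-3)^j for some j ≥ 0.
Then u[j+1] = 3u[j] − 6·(-3)^j = 3·(3^j + (-3)^j) − 6·(-3)^j = 3^{j+1} + 3·(-3)^j − 6·(-3)^j = 3^{j+1} − 3·(-3)^j = 3^{j+1} + (-3)^{j+1}.
By induction, u[k] = 3^k + (-3)^k for all k ≥ 0.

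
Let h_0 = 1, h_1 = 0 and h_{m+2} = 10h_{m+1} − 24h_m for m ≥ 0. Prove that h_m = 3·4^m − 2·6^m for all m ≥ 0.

Base cases: h_0 = 1 and 3·4^0 − 2·6^0 = 1; h_1 = 0 and 3·4^1 − 2·6^1 = 0.
Assume h_j = 3·4^j − 2·6^j for all 0 ≤ j ≤ r, where r ≥ 1.
Then h_{r+1} = 10h_r − 24h_{r−1} = 10·(3·4^r − 2·6^r) − 24·(3·4^{r−1} − 2·6^{r−1}) = 3·(10·4 − 24)4^{r−1} − 2·(10·6 − 24)6^{r−1} = 48·4^{r−1} − 72·6^{r−1} = 3·4^{r+1} − 2·6^{r+1}.
Hence h_m = 3·4^m − 2·6^m for every m ≥ 0, by strong induction.

h_m = 3·4^m − 2·6^m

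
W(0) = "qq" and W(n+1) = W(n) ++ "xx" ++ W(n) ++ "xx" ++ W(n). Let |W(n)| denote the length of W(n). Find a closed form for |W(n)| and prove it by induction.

Claim: |W(n)| = 4·3^n − 2.

Base case: |W(0)| = 2, and 4·3^0 − 2 = 2.
Assume |W(m)| = 4·3^m − 2.
Then |W(m+1)| = 3|W(m)| + 4 = 3(4·3^m − 2) + 4 = 4·3^{m+1} − 6 + 4 = 4·3^{m+1} − 2.
So the formula holds for m+1, and by induction |W(n)| = 4·3^n − 2 for all n ≥ 0.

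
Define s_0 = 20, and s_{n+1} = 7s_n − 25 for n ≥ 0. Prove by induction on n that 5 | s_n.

Base case: s_0 = 20 = 5·4, so 5 | s_0.
Assume 5 | s_r, so s_r = 5t for some integer t.
Then s_{r+1} = 7s_r − 25 = 7·(5t) − 25 = 5(7t − 5), so 5 | s_{r+1}.
So the property holds for r+1, and by induction 5 | s_n for all n ≥ 0.

5 | s_n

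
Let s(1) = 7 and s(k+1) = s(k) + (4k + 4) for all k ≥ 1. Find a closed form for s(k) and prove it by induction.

Claim: s(k) = 2k^2 + 2k + 3.

Base case: s(1) = 7, and 2·1^2 + 2·1 + 3 = 7.
Assume s(r) = 2r^2 + 2r + 3.
Then s(r+1) = s(r) + (4r + 4) = (2r^2 + 2r + 3) + (4r + 4) = 2r^2 + 6r + 7,
and 2·(r+1)^2 + 2·(r+1) + 3 = 2r^2 + 6r + 7.
By induction, s(k) = 2k^2 + 2k + 3 for all k ≥ 1.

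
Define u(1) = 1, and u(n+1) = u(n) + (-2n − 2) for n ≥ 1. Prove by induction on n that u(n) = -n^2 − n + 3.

Base case: u(1) = 1, and -1^2 − 1 + 3 = 1.
Assume u(m) = -m^2 − m + 3.
Then u(m+1) = u(m) + (-2m − 2) = (-m^2 − m + 3) + (-2m − 2) = -m^2 − 3m + 1,
and -(m+1)^2 − (m+1) + 3 = -m^2 − 3m + 1.
Hence u(n) = -n^2 − n + 3 for every n ≥ 1, by induction.

u(n) = -n^2 − n + 3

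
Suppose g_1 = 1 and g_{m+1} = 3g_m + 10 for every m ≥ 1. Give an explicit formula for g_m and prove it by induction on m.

Claim: g_m = 2·3^m − 5.

Base case: g_1 = 1, and 2·3^1 − 5 = 6 − 5 = 1.
Assume g_r = 2·3^r − 5 for some r ≥ 1.
Then g_{r+1} = 3g_r + 10 = 3·(2·3^r − 5) + 10 = 6·3^r − 15 + 10 = 2·3^{r+1} − 5.
Hence g_m = 2·3^m − 5 for every m ≥ 1, by induction.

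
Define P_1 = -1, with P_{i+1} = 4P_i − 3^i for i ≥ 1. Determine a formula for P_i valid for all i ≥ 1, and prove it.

Claim: P_i = -4^i + 3^i.

Base case: P_1 = -1, and -4^1 + 3^1 = -4 + 3 = -1.
Assume P_r = -4^r + 3^r for some r ≥ 1.
Then P_{r+1} = 4P_r − 3^r = 4·(-4^r + 3^r) − 3^r = -4^{r+1} + 4·3^r − 3^r = -4^{r+1} + 3·3^r = -4^{r+1} + 3^{r+1}.
By induction, P_i = -4^i + 3^i for all i ≥ 1.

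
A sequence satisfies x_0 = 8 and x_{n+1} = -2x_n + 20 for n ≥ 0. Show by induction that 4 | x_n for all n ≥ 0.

Base case: x_0 = 8 = 4·2, so 4 | x_0.
Assume 4 | x_j, so x_j = 4t for some integer t.
Then x_{j+1} = -2x_j + 20 = -2·(4t) + 20 = 4(-2t + 5), so 4 | x_{j+1}.
Hence 4 | x_n for every n ≥ 0, by induction.

4 | x_n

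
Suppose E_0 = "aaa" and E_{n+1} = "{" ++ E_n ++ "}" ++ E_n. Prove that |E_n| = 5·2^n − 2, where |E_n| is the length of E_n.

Base case: |E_0| = 3, and 5·2^0 − 2 = 3.
Assume |E_m| = 5·2^m − 2.
Then |E_{m+1}| = 1 + |E_m| + 1 + |E_m| = 2|E_m| + 2 = 2(5·2^m − 2) + 2 = 5·2^{m+1} − 4 + 2 = 5·2^{m+1} − 2.
Hence |E_n| = 5·2^n − 2 for every n ≥ 0, by induction.

|E_n| = 5·2^n − 2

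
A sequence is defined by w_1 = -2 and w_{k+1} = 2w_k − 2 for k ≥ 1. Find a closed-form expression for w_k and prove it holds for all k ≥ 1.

Claim: w_k = -2^{k+1} + 2.

Base case: w_1 = -2, and -2^{1+1} + 2 = -4 + 2 = -2.
Assume w_r = -2^{r+1} + 2 for some r ≥ 1.
Then w_{r+1} = 2w_r − 2 = 2·(-2^{r+1} + 2) − 2 = -2^{r+2} + 4 − 2 = -2^{r+2} + 2.
This completes the inductive step, so w_k = -2^{k+1} + 2 for all k ≥ 1.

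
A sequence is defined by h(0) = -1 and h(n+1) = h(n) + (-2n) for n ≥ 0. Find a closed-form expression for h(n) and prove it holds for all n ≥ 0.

Claim: h(n) = -n^2 + n − 1.

Base case: h(0) = -1, and -0^2 + 0 − 1 = -1.
Assume h(j) = -j^2 + j − 1.
Then h(j+1) = h(j) + (-2j) = (-j^2 + j − 1) + (-2j) = -j^2 − j − 1,
and -(j+1)^2 + (j+1) − 1 = -j^2 − j − 1.
Hence h(n) = -n^2 + n − 1 for every n ≥ 0, by induction.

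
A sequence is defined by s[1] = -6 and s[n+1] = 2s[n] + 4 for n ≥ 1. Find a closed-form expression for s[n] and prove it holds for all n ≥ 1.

Claim: s[n] = -2^n − 4.

Base case: s[1] = -6, and -2^1 − 4 = -2 − 4 = -6.
Assume s[m] = -2^m − 4 for some m ≥ 1.
Then s[m+1] = 2s[m] + 4 = 2·(-2^m − 4) + 4 = -2^{m+1} − 8 + 4 = -2^{m+1} − 4.
Hence s[n] = -2^n − 4 for every n ≥ 1, by induction.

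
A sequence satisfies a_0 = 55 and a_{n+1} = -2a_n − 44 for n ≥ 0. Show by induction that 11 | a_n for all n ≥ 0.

Base case: a_0 = 55 = 11·5, so 11 | a_0.
Assume 11 | a_j, so a_j = 11t for some integer t.
Then a_{j+1} = -2a_j − 44 = -2·(11t) − 44 = 11(-2t − 4), so 11 | a_{j+1}.
This completes the inductive step, so 11 | a_n for all n ≥ 0.

11 | a_n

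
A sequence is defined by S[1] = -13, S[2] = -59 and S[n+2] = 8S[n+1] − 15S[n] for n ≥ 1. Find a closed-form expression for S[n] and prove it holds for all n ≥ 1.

Claim: S[n] = -3^n − 2·5^n.

Base cases: S[1] = -13 and -3^1 − 2·5^1 = -13; S[2] = -59 and -3^2 − 2·5^2 = -59.
Assume S[j] = -3^j − 2·5^j for all 1 ≤ j ≤ k, where k ≥ 2.
Then S[k+1] = 8S[k] − 15S[k−1] = 8·(-3^k − 2·5^k) − 15·(-3^{k−1} − 2·5^{k−1}) = -(8·3 − 15)3^{k−1} − 2·(8·5 − 15)5^{k−1} = -9·3^{k−1} − 50·5^{k−1} = -3^{k+1} − 2·5^{k+1}.
This completes the inductive step, so S[n] = -3^n − 2·5^n for all n ≥ 1.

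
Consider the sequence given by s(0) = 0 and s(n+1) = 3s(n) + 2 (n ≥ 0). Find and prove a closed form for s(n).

Claim: s(n) = 3^n − 1.

Base case: s(0) = 0, and 3^0 − 1 = 1 − 1 = 0.
Assume s(m) = 3^m − 1 for some m ≥ 0.
Then s(m+1) = 3s(m) + 2 = 3·(3^m − 1) + 2 = 3^{m+1} − 3 + 2 = 3^{m+1} − 1.
Hence s(n) = 3^n − 1 for every n ≥ 0, by induction.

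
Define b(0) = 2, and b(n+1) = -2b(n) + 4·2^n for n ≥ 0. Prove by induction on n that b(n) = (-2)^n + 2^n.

Base case: b(0) = 2, and (-2)^0 + 2^0 = 1 + 1 = 2.
Assume b(r) = (-2)^r + 2^r for some r ≥ 0.
Then b(r+1) = -2b(r) + 4·2^r = -2·((-2)^r + 2^r) + 4·2^r = (-2)^{r+1} − 2·2^r + 4·2^r = (-2)^{r+1} + 2·2^r = (-2)^{r+1} + 2^{r+1}.
This completes the inductive step, so b(n) = (-2)^n + 2^n for all n ≥ 0.

b(n) = (-2)^n + 2^n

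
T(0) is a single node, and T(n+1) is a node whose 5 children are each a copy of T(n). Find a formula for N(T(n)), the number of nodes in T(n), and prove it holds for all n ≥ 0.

Claim: N(T(n)) = (5^{n+1} − 1)/4.

Base case: N(T(0)) = 1, and (5^{0+1} − 1)/4 = 1.
Assume N(T(r)) = (5^{r+1} − 1)/4.
Then N(T(r+1)) = 1 + 5N(T(r)) = 1 + 5·(5^{r+1} − 1)/4 = 1 + (5^{r+2} − 5)/4 = (4 + 5^{r+2} − 5)/4 = (5^{r+2} − 1)/4.
By induction, N(T(n)) = (5^{n+1} − 1)/4 for all n ≥ 0.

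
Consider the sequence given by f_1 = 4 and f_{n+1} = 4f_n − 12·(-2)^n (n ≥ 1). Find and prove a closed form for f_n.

Claim: f_n = 2·4^n + 2·(-2)^n.

Base case: f_1 = 4, and 2·4^1 + 2·(-2)^1 = 8 − 4 = 4.
Assume f_j = 2·4^j + 2·(-2)^j for some j ≥ 1.
Then f_{j+1} = 4f_j − 12·(-2)^j = 4·(2·4^j + 2·(-2)^j) − 12·(-2)^j = 2·4^{j+1} + 8·(-2)^j − 12·(-2)^j = 2·4^{j+1} − 4·(-2)^j = 2·4^{j+1} + 2·(-2)^{j+1}.
Hence f_n = 2·4^n + 2·(-2)^n for every n ≥ 1, by induction.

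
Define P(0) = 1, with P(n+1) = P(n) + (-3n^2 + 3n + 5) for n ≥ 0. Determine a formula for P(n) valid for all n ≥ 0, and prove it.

Claim: P(n) = -n^3 + 3n^2 + 3n + 1.

Base case: P(0) = 1, and -0^3 + 3·0^2 + 3·0 + 1 = 1.
Assume P(j) = -j^3 + 3j^2 + 3j + 1.
Then P(j+1) = P(j) + (-3j^2 + 3j + 5) = (-j^3 + 3j^2 + 3j + 1) + (-3j^2 + 3j + 5) = -j^3 + 6j + 6,
and -(j+1)^3 + 3·(j+1)^2 + 3·(j+1) + 1 = -j^3 + 6j + 6.
This completes the inductive step, so P(n) = -n^3 + 3n^2 + 3n + 1 for all n ≥ 0.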